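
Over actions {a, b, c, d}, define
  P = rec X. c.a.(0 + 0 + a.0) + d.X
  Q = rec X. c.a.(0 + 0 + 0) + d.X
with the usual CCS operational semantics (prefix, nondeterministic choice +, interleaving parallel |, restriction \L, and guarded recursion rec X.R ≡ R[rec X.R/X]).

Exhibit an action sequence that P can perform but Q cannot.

caa

P's transition system — 4 states:
  p0 = rec X. c.a.(0 + 0 + a.0) + d.X :: ··c··> p1, ··d··> p0
  p1 = a.(0 + 0 + a.0) :: ··a··> p2
  p2 = 0 + 0 + a.0 :: ··a··> p3
  p3 = 0 :: deadlocked
Q's transition system — 3 states:
  q0 = rec X. c.a.(0 + 0 + 0) + d.X :: ··c··> q1, ··d··> q0
  q1 = a.(0 + 0 + 0) :: ··a··> q2
  q2 = 0 + 0 + 0 :: deadlocked
Run σ = ⟨caa⟩ on P: start {p0}
  step 1 (c): {p1}
  step 2 (a): {p2}
  step 3 (a): {p3}
  — P admits the full trace.
Run σ = ⟨caa⟩ on Q: start {q0}
  step 1 (c): {q1}
  step 2 (a): {q2}
  step 3 (a): ∅ (Q stuck)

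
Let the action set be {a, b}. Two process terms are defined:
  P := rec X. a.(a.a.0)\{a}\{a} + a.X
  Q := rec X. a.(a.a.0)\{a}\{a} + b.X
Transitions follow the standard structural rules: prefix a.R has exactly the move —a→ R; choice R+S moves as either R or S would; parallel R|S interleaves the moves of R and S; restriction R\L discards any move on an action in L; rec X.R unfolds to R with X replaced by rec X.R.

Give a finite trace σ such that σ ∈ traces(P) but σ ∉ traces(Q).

aa

Reachable graph of P (2 states):
  s0 = rec X. a.(a.a.0)\{a}\{a} + a.X :: —a→ s0, —a→ s1
  s1 = (a.a.0)\{a}\{a} :: (no moves)
Reachable graph of Q (2 states):
  t0 = rec X. a.(a.a.0)\{a}\{a} + b.X :: —a→ t1, —b→ t0
  t1 = (a.a.0)\{a}\{a} :: (no moves)
Executing aa from P (initial set {s0}):
  step 1 (a): {s0, s1}
  step 2 (a): {s0, s1}
  P completes σ.
Executing aa from Q (initial set {t0}):
  step 1 (a): {t1}
  step 2 (a): no successor for Q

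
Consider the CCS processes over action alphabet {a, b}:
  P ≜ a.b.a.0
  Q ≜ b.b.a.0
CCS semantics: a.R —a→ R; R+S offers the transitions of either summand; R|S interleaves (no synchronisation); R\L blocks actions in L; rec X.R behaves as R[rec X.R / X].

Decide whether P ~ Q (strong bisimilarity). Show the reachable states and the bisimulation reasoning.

P ≁ Q

Reachable graph of P (4 states):
  s0 = a.b.a.0 has moves ··a··> s1
  s1 = b.a.0 has moves ··b··> s2
  s2 = a.0 has moves ··a··> s3
  s3 = 0 has moves deadlocked
Reachable graph of Q (4 states):
  t0 = b.b.a.0 has moves ··b··> t1
  t1 = b.a.0 has moves ··b··> t2
  t2 = a.0 has moves ··a··> t3
  t3 = 0 has moves deadlocked
Partition-refinement fixed point:
  B0 = {s0}
  B1 = {s1, t1}
  B2 = {s2, t2}
  B3 = {s3, t3}
  B4 = {t0}
s0 ∈ B0, t0 ∈ B4 → different blocks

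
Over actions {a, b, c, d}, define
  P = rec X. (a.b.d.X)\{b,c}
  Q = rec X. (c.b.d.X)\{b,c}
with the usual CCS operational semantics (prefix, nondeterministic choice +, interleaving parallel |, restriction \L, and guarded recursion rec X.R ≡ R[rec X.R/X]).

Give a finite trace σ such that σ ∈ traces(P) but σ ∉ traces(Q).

a

LTS(P): 2 reachable states
  p0 = rec X. (a.b.d.X)\{b,c} :: —a→ p1
  p1 = (b.d.(rec X. (a.b.d.X)\{b,c}))\{b,c} :: deadlocked
LTS(Q): 1 reachable states
  q0 = rec X. (c.b.d.X)\{b,c} :: deadlocked
Executing a from P (initial set {p0}):
  after a @ step 1: {p1}
  P completes σ.
Executing a from Q (initial set {q0}):
  after a @ step 1: no successor for Q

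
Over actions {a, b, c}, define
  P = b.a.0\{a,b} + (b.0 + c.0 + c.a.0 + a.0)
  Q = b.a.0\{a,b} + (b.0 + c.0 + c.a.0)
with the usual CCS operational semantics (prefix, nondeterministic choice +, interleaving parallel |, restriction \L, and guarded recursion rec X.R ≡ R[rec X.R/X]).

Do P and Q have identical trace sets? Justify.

Reachable graph of P (5 states):
  u0 = b.a.0\{a,b} + (b.0 + c.0 + c.a.0 + a.0) ⊢ -a-> u1, -b-> u1, -b-> u2, -c-> u1, -c-> u3
  u1 = 0 ⊢ ∅
  u2 = a.0\{a,b} ⊢ -a-> u4
  u3 = a.0 ⊢ -a-> u1
  u4 = 0\{a,b} ⊢ ∅
Reachable graph of Q (5 states):
  v0 = b.a.0\{a,b} + (b.0 + c.0 + c.a.0) ⊢ -b-> v1, -b-> v2, -c-> v1, -c-> v3
  v1 = 0 ⊢ ∅
  v2 = a.0\{a,b} ⊢ -a-> v4
  v3 = a.0 ⊢ -a-> v1
  v4 = 0\{a,b} ⊢ ∅
Run σ = ⟨a⟩ on P: start {u0}
  after a @ step 1: {u1}
  — P admits the full trace.
Run σ = ⟨a⟩ on Q: start {v0}
  after a @ step 1: no successor for Q

trace-distinct — witness ⟨a⟩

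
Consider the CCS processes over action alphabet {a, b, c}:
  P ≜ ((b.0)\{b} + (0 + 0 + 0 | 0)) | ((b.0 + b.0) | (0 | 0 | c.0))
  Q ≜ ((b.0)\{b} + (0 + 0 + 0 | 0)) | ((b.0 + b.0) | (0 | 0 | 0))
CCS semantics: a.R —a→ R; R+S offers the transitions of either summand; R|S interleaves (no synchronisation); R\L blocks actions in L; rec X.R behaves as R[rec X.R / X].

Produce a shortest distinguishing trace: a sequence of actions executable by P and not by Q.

c

LTS(P): 4 reachable states
  s0 = ((b.0)\{b} + (0 + 0 + 0 | 0)) | ((b.0 + b.0) | (0 | 0 | c.0)) :: ··b··> s1, ··c··> s2
  s1 = ((b.0)\{b} + (0 + 0 + 0 | 0)) | (0 | (0 | 0 | c.0)) :: ··c··> s3
  s2 = ((b.0)\{b} + (0 + 0 + 0 | 0)) | ((b.0 + b.0) | (0 | 0 | 0)) :: ··b··> s3
  s3 = ((b.0)\{b} + (0 + 0 + 0 | 0)) | (0 | (0 | 0 | 0)) :: ·
LTS(Q): 2 reachable states
  t0 = ((b.0)\{b} + (0 + 0 + 0 | 0)) | ((b.0 + b.0) | (0 | 0 | 0)) :: ··b··> t1
  t1 = ((b.0)\{b} + (0 + 0 + 0 | 0)) | (0 | (0 | 0 | 0)) :: ·
Trace ⟨c⟩ through P, begin at {s0}:
  after c @ step 1: {s2}
  ✓ P
Trace ⟨c⟩ through Q, begin at {t0}:
  after c @ step 1: no successor for Q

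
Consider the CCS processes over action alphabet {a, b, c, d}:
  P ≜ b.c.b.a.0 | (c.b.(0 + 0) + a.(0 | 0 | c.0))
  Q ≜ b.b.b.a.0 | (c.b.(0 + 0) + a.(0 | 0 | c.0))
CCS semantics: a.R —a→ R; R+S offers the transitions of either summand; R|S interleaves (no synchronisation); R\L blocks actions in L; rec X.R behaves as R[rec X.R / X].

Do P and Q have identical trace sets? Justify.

P's transition system — 25 states:
  p0 = b.c.b.a.0 | (c.b.(0 + 0) + a.(0 | 0 | c.0)) :: -a-> p1, -b-> p2, -c-> p3
  p1 = b.c.b.a.0 | (0 | 0 | c.0) :: -b-> p4, -c-> p5
  p2 = c.b.a.0 | (c.b.(0 + 0) + a.(0 | 0 | c.0)) :: -a-> p4, -c-> p6, -c-> p7
  p3 = b.c.b.a.0 | b.(0 + 0) :: -b-> p7, -b-> p8
  p4 = c.b.a.0 | (0 | 0 | c.0) :: -c-> p10, -c-> p9
  p5 = b.c.b.a.0 | (0 | 0 | 0) :: -b-> p10
  p6 = b.a.0 | (c.b.(0 + 0) + a.(0 | 0 | c.0)) :: -a-> p9, -b-> p11, -c-> p12
  p7 = c.b.a.0 | b.(0 + 0) :: -b-> p13, -c-> p12
  p8 = b.c.b.a.0 | (0 + 0) :: -b-> p13
  p9 = b.a.0 | (0 | 0 | c.0) :: -b-> p14, -c-> p15
  p10 = c.b.a.0 | (0 | 0 | 0) :: -c-> p15
  p11 = a.0 | (c.b.(0 + 0) + a.(0 | 0 | c.0)) :: -a-> p14, -a-> p16, -c-> p17
  p12 = b.a.0 | b.(0 + 0) :: -b-> p17, -b-> p18
  p13 = c.b.a.0 | (0 + 0) :: -c-> p18
  p14 = a.0 | (0 | 0 | c.0) :: -a-> p19, -c-> p20
  p15 = b.a.0 | (0 | 0 | 0) :: -b-> p20
  p16 = 0 | (c.b.(0 + 0) + a.(0 | 0 | c.0)) :: -a-> p19, -c-> p21
  p17 = a.0 | b.(0 + 0) :: -a-> p21, -b-> p22
  p18 = b.a.0 | (0 + 0) :: -b-> p22
  p19 = 0 | (0 | 0 | c.0) :: -c-> p23
  p20 = a.0 | (0 | 0 | 0) :: -a-> p23
  p21 = 0 | b.(0 + 0) :: -b-> p24
  p22 = a.0 | (0 + 0) :: -a-> p24
  p23 = 0 | (0 | 0 | 0) :: ∅
  p24 = 0 | (0 + 0) :: ∅
Q's transition system — 25 states:
  q0 = b.b.b.a.0 | (c.b.(0 + 0) + a.(0 | 0 | c.0)) :: -a-> q1, -b-> q2, -c-> q3
  q1 = b.b.b.a.0 | (0 | 0 | c.0) :: -b-> q4, -c-> q5
  q2 = b.b.a.0 | (c.b.(0 + 0) + a.(0 | 0 | c.0)) :: -a-> q4, -b-> q6, -c-> q7
  q3 = b.b.b.a.0 | b.(0 + 0) :: -b-> q7, -b-> q8
  q4 = b.b.a.0 | (0 | 0 | c.0) :: -b-> q9, -c-> q10
  q5 = b.b.b.a.0 | (0 | 0 | 0) :: -b-> q10
  q6 = b.a.0 | (c.b.(0 + 0) + a.(0 | 0 | c.0)) :: -a-> q9, -b-> q11, -c-> q12
  q7 = b.b.a.0 | b.(0 + 0) :: -b-> q12, -b-> q13
  q8 = b.b.b.a.0 | (0 + 0) :: -b-> q13
  q9 = b.a.0 | (0 | 0 | c.0) :: -b-> q14, -c-> q15
  q10 = b.b.a.0 | (0 | 0 | 0) :: -b-> q15
  q11 = a.0 | (c.b.(0 + 0) + a.(0 | 0 | c.0)) :: -a-> q14, -a-> q16, -c-> q17
  q12 = b.a.0 | b.(0 + 0) :: -b-> q17, -b-> q18
  q13 = b.b.a.0 | (0 + 0) :: -b-> q18
  q14 = a.0 | (0 | 0 | c.0) :: -a-> q19, -c-> q20
  q15 = b.a.0 | (0 | 0 | 0) :: -b-> q20
  q16 = 0 | (c.b.(0 + 0) + a.(0 | 0 | c.0)) :: -a-> q19, -c-> q21
  q17 = a.0 | b.(0 + 0) :: -a-> q21, -b-> q22
  q18 = b.a.0 | (0 + 0) :: -b-> q22
  q19 = 0 | (0 | 0 | c.0) :: -c-> q23
  q20 = a.0 | (0 | 0 | 0) :: -a-> q23
  q21 = 0 | b.(0 + 0) :: -b-> q24
  q22 = a.0 | (0 + 0) :: -a-> q24
  q23 = 0 | (0 | 0 | 0) :: ∅
  q24 = 0 | (0 + 0) :: ∅
Trace ⟨bcc⟩ through P, begin at {p0}:
  after b @ step 1: {p2}
  after c @ step 2: {p6, p7}
  after c @ step 3: {p12}
  — P admits the full trace.
Trace ⟨bcc⟩ through Q, begin at {q0}:
  after b @ step 1: {q2}
  after c @ step 2: {q7}
  after c @ step 3: ∅ (Q stuck)

traces(P) ≠ traces(Q) — witness ⟨bcc⟩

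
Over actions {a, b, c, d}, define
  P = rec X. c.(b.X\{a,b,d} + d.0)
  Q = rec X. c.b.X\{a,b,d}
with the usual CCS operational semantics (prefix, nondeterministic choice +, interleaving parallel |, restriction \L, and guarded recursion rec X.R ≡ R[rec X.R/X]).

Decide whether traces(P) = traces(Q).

trace-distinct — witness ⟨cd⟩

Reachable graph of P (5 states):
  p0 = rec X. c.(b.X\{a,b,d} + d.0) has moves —c→ p1
  p1 = b.(rec X. c.(b.X\{a,b,d} + d.0))\{a,b,d} + d.0 has moves —b→ p2, —d→ p3
  p2 = (rec X. c.(b.X\{a,b,d} + d.0))\{a,b,d} has moves —c→ p4
  p3 = 0 has moves deadlocked
  p4 = (b.(rec X. c.(b.X\{a,b,d} + d.0))\{a,b,d} + d.0)\{a,b,d} has moves deadlocked
Reachable graph of Q (4 states):
  q0 = rec X. c.b.X\{a,b,d} has moves —c→ q1
  q1 = b.(rec X. c.b.X\{a,b,d})\{a,b,d} has moves —b→ q2
  q2 = (rec X. c.b.X\{a,b,d})\{a,b,d} has moves —c→ q3
  q3 = (b.(rec X. c.b.X\{a,b,d})\{a,b,d})\{a,b,d} has moves deadlocked
Run σ = ⟨cd⟩ on P: start {p0}
  step 1 (c): {p1}
  step 2 (d): {p3}
  — P admits the full trace.
Run σ = ⟨cd⟩ on Q: start {q0}
  step 1 (c): {q1}
  step 2 (d): ∅  — Q cannot continue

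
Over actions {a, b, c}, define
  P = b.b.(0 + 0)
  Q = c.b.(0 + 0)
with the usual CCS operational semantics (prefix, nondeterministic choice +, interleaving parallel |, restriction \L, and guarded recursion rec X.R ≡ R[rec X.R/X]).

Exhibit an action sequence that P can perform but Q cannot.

b

Reachable graph of P (3 states):
  u0 = b.b.(0 + 0) :: —b→ u1
  u1 = b.(0 + 0) :: —b→ u2
  u2 = 0 + 0 :: ∅
Reachable graph of Q (3 states):
  v0 = c.b.(0 + 0) :: —c→ v1
  v1 = b.(0 + 0) :: —b→ v2
  v2 = 0 + 0 :: ∅
Trace ⟨b⟩ through P, begin at {u0}:
  step 1 (b): {u1}
  P completes σ.
Trace ⟨b⟩ through Q, begin at {v0}:
  step 1 (b): ∅ (Q stuck)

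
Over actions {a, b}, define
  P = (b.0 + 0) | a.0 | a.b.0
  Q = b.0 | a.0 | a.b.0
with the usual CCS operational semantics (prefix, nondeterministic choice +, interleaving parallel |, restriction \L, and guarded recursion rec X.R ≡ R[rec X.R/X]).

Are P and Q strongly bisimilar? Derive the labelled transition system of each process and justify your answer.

Reachable graph of P (12 states):
  u0 = (b.0 + 0) | a.0 | a.b.0 ⊢ --a--▸ u1, --a--▸ u2, --b--▸ u3
  u1 = (b.0 + 0) | 0 | a.b.0 ⊢ --a--▸ u4, --b--▸ u5
  u2 = (b.0 + 0) | a.0 | b.0 ⊢ --a--▸ u4, --b--▸ u6, --b--▸ u7
  u3 = 0 | a.0 | a.b.0 ⊢ --a--▸ u5, --a--▸ u7
  u4 = (b.0 + 0) | 0 | b.0 ⊢ --b--▸ u8, --b--▸ u9
  u5 = 0 | 0 | a.b.0 ⊢ --a--▸ u9
  u6 = (b.0 + 0) | a.0 | 0 ⊢ --a--▸ u8, --b--▸ u10
  u7 = 0 | a.0 | b.0 ⊢ --a--▸ u9, --b--▸ u10
  u8 = (b.0 + 0) | 0 | 0 ⊢ --b--▸ u11
  u9 = 0 | 0 | b.0 ⊢ --b--▸ u11
  u10 = 0 | a.0 | 0 ⊢ --a--▸ u11
  u11 = 0 | 0 | 0 ⊢ ∅
Reachable graph of Q (12 states):
  v0 = b.0 | a.0 | a.b.0 ⊢ --a--▸ v1, --a--▸ v2, --b--▸ v3
  v1 = b.0 | 0 | a.b.0 ⊢ --a--▸ v4, --b--▸ v5
  v2 = b.0 | a.0 | b.0 ⊢ --a--▸ v4, --b--▸ v6, --b--▸ v7
  v3 = 0 | a.0 | a.b.0 ⊢ --a--▸ v5, --a--▸ v6
  v4 = b.0 | 0 | b.0 ⊢ --b--▸ v8, --b--▸ v9
  v5 = 0 | 0 | a.b.0 ⊢ --a--▸ v8
  v6 = 0 | a.0 | b.0 ⊢ --a--▸ v8, --b--▸ v10
  v7 = b.0 | a.0 | 0 ⊢ --a--▸ v9, --b--▸ v10
  v8 = 0 | 0 | b.0 ⊢ --b--▸ v11
  v9 = b.0 | 0 | 0 ⊢ --b--▸ v11
  v10 = 0 | a.0 | 0 ⊢ --a--▸ v11
  v11 = 0 | 0 | 0 ⊢ ∅
Coarsest stable partition (strong bisimilarity classes):
  B0 = {u0, v0}
  B1 = {u2, v2}
  B2 = {u6, u7, v6, v7}
  B3 = {u8, u9, v8, v9}
  B4 = {u11, v11}
  B5 = {u10, v10}
  B6 = {u4, v4}
  B7 = {u1, v1}
  B8 = {u5, v5}
  B9 = {u3, v3}
u0 ∈ B0, v0 ∈ B0 → same block

bisimilar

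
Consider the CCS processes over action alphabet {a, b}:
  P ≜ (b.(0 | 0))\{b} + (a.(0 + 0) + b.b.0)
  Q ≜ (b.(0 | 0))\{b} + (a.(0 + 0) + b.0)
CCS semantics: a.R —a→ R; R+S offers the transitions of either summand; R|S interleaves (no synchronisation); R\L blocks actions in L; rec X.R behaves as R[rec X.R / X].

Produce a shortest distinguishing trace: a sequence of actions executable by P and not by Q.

bb

LTS(P): 4 reachable states
  s0 = (b.(0 | 0))\{b} + (a.(0 + 0) + b.b.0) ⊢ -a-> s1, -b-> s2
  s1 = 0 + 0 ⊢ (no moves)
  s2 = b.0 ⊢ -b-> s3
  s3 = 0 ⊢ (no moves)
LTS(Q): 3 reachable states
  t0 = (b.(0 | 0))\{b} + (a.(0 + 0) + b.0) ⊢ -a-> t1, -b-> t2
  t1 = 0 + 0 ⊢ (no moves)
  t2 = 0 ⊢ (no moves)
Trace ⟨bb⟩ through P, begin at {s0}:
  step 1 (b): {s2}
  step 2 (b): {s3}
  ✓ P
Trace ⟨bb⟩ through Q, begin at {t0}:
  step 1 (b): {t2}
  step 2 (b): no successor for Q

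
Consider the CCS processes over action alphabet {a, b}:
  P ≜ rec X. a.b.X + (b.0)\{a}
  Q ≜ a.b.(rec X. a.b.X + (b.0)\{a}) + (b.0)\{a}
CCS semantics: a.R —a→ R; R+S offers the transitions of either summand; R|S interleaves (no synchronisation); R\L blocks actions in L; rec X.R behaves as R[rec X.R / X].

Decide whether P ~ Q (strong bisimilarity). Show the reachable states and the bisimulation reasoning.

Reachable graph of P (3 states):
  s0 = rec X. a.b.X + (b.0)\{a} | —a→ s1, —b→ s2
  s1 = b.(rec X. a.b.X + (b.0)\{a}) | —b→ s0
  s2 = 0\{a} | ∅
Reachable graph of Q (4 states):
  t0 = a.b.(rec X. a.b.X + (b.0)\{a}) + (b.0)\{a} | —a→ t1, —b→ t2
  t1 = b.(rec X. a.b.X + (b.0)\{a}) | —b→ t3
  t2 = 0\{a} | ∅
  t3 = rec X. a.b.X + (b.0)\{a} | —a→ t1, —b→ t2
Bisimilarity quotient blocks:
  B0 = {s0, t0, t3}
  B1 = {s2, t2}
  B2 = {s1, t1}
s0 ∈ B0, t0 ∈ B0 → same block

YES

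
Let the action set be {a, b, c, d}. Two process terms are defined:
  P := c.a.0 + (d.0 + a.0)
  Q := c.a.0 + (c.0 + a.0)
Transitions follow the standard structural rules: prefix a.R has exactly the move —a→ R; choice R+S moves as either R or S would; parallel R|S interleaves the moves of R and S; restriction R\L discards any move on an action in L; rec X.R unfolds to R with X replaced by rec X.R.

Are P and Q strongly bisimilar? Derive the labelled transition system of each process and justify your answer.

LTS(P): 3 reachable states
  m0 = c.a.0 + (d.0 + a.0) :: =a=> m1, =c=> m2, =d=> m1
  m1 = 0 :: (no moves)
  m2 = a.0 :: =a=> m1
LTS(Q): 3 reachable states
  n0 = c.a.0 + (c.0 + a.0) :: =a=> n1, =c=> n1, =c=> n2
  n1 = 0 :: (no moves)
  n2 = a.0 :: =a=> n1
Coarsest stable partition (strong bisimilarity classes):
  B0 = {m0}
  B1 = {m1, n1}
  B2 = {m2, n2}
  B3 = {n0}
m0 ∈ B0, n0 ∈ B3 → different blocks

not bisimilar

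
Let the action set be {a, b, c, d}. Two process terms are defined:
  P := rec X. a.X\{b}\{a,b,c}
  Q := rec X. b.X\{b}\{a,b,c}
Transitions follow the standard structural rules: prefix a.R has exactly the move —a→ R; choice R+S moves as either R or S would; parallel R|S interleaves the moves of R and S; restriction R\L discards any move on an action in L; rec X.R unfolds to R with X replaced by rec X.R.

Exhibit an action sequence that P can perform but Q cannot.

P's transition system — 2 states:
  p0 = rec X. a.X\{b}\{a,b,c} :: -a-> p1
  p1 = (rec X. a.X\{b}\{a,b,c})\{b}\{a,b,c} :: stopped
Q's transition system — 2 states:
  q0 = rec X. b.X\{b}\{a,b,c} :: -b-> q1
  q1 = (rec X. b.X\{b}\{a,b,c})\{b}\{a,b,c} :: stopped
Executing a from P (initial set {p0}):
  step 1 (a): {p1}
  — P admits the full trace.
Executing a from Q (initial set {q0}):
  step 1 (a): ∅ (Q stuck)

a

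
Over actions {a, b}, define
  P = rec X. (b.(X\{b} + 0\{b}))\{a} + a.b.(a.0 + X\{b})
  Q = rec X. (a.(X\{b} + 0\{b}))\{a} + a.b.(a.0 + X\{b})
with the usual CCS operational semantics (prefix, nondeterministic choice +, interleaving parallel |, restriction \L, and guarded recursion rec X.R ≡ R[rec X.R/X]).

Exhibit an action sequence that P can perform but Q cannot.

b

P's transition system — 6 states:
  s0 = rec X. (b.(X\{b} + 0\{b}))\{a} + a.b.(a.0 + X\{b}) has moves =a=> s1, =b=> s2
  s1 = b.(a.0 + (rec X. (b.(X\{b} + 0\{b}))\{a} + a.b.(a.0 + X\{b}))\{b}) has moves =b=> s3
  s2 = ((rec X. (b.(X\{b} + 0\{b}))\{a} + a.b.(a.0 + X\{b}))\{b} + 0\{b})\{a} has moves stopped
  s3 = a.0 + (rec X. (b.(X\{b} + 0\{b}))\{a} + a.b.(a.0 + X\{b}))\{b} has moves =a=> s4, =a=> s5
  s4 = (b.(a.0 + (rec X. (b.(X\{b} + 0\{b}))\{a} + a.b.(a.0 + X\{b}))\{b}))\{b} has moves stopped
  s5 = 0 has moves stopped
Q's transition system — 5 states:
  t0 = rec X. (a.(X\{b} + 0\{b}))\{a} + a.b.(a.0 + X\{b}) has moves =a=> t1
  t1 = b.(a.0 + (rec X. (a.(X\{b} + 0\{b}))\{a} + a.b.(a.0 + X\{b}))\{b}) has moves =b=> t2
  t2 = a.0 + (rec X. (a.(X\{b} + 0\{b}))\{a} + a.b.(a.0 + X\{b}))\{b} has moves =a=> t3, =a=> t4
  t3 = (b.(a.0 + (rec X. (a.(X\{b} + 0\{b}))\{a} + a.b.(a.0 + X\{b}))\{b}))\{b} has moves stopped
  t4 = 0 has moves stopped
Executing b from P (initial set {s0}):
  after b @ step 1: {s2}
  — P admits the full trace.
Executing b from Q (initial set {t0}):
  after b @ step 1: no successor for Q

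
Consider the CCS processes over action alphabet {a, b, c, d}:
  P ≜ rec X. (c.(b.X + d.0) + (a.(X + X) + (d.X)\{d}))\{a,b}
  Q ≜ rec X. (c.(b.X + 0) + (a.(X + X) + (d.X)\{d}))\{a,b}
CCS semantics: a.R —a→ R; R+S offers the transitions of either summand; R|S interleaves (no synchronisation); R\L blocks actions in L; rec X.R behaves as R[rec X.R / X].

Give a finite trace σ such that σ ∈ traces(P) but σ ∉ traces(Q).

P's transition system — 3 states:
  u0 = rec X. (c.(b.X + d.0) + (a.(X + X) + (d.X)\{d}))\{a,b} has moves -c-> u1
  u1 = (b.(rec X. (c.(b.X + d.0) + (a.(X + X) + (d.X)\{d}))\{a,b}) + d.0)\{a,b} has moves -d-> u2
  u2 = 0\{a,b} has moves ·
Q's transition system — 2 states:
  v0 = rec X. (c.(b.X + 0) + (a.(X + X) + (d.X)\{d}))\{a,b} has moves -c-> v1
  v1 = (b.(rec X. (c.(b.X + 0) + (a.(X + X) + (d.X)\{d}))\{a,b}) + 0)\{a,b} has moves ·
Executing cd from P (initial set {u0}):
  step 1 (c): {u1}
  step 2 (d): {u2}
  ✓ P
Executing cd from Q (initial set {v0}):
  step 1 (c): {v1}
  step 2 (d): ∅  — Q cannot continue

cd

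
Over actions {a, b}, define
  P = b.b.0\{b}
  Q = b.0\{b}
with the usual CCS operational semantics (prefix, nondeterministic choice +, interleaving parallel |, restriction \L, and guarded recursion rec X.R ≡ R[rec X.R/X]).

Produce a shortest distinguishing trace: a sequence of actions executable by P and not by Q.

bb

P's transition system — 3 states:
  m0 = b.b.0\{b} ⊢ -b-> m1
  m1 = b.0\{b} ⊢ -b-> m2
  m2 = 0\{b} ⊢ deadlocked
Q's transition system — 2 states:
  n0 = b.0\{b} ⊢ -b-> n1
  n1 = 0\{b} ⊢ deadlocked
Run σ = ⟨bb⟩ on P: start {m0}
  step 1 (b): {m1}
  step 2 (b): {m2}
  — P admits the full trace.
Run σ = ⟨bb⟩ on Q: start {n0}
  step 1 (b): {n1}
  step 2 (b): ∅ (Q stuck)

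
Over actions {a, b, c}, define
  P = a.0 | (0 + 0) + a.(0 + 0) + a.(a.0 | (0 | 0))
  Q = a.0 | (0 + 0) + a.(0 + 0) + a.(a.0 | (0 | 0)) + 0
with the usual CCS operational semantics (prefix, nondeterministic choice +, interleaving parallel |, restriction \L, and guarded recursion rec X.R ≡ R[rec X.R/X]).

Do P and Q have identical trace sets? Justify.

P's transition system — 5 states:
  u0 = a.0 | (0 + 0) + a.(0 + 0) + a.(a.0 | (0 | 0)) | ··a··> u1, ··a··> u2, ··a··> u3
  u1 = 0 + 0 | deadlocked
  u2 = 0 | (0 + 0) | deadlocked
  u3 = a.0 | (0 | 0) | ··a··> u4
  u4 = 0 | (0 | 0) | deadlocked
Q's transition system — 5 states:
  v0 = a.0 | (0 + 0) + a.(0 + 0) + a.(a.0 | (0 | 0)) + 0 | ··a··> v1, ··a··> v2, ··a··> v3
  v1 = 0 + 0 | deadlocked
  v2 = 0 | (0 + 0) | deadlocked
  v3 = a.0 | (0 | 0) | ··a··> v4
  v4 = 0 | (0 | 0) | deadlocked
Partition-refinement fixed point:
  B0 = {u0, v0}
  B1 = {u1, u2, u4, v1, v2, v4}
  B2 = {u3, v3}
u0 ∈ B0, v0 ∈ B0 → same block
Bisimilar ⇒ trace-equivalent.

YES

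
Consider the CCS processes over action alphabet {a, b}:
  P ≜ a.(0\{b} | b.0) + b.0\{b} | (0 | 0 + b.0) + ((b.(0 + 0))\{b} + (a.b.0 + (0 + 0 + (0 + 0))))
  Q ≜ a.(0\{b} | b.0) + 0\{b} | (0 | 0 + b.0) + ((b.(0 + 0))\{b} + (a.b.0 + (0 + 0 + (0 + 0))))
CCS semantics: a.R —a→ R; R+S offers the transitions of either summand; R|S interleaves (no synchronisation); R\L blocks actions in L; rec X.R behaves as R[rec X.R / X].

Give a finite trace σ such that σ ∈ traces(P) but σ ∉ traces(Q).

P's transition system — 7 states:
  u0 = a.(0\{b} | b.0) + b.0\{b} | (0 | 0 + b.0) + ((b.(0 + 0))\{b} + (a.b.0 + (0 + 0 + (0 + 0)))) has moves --a--▸ u1, --a--▸ u2, --b--▸ u3, --b--▸ u4
  u1 = 0\{b} | b.0 has moves --b--▸ u5
  u2 = b.0 has moves --b--▸ u6
  u3 = 0\{b} | (0 | 0 + b.0) has moves --b--▸ u5
  u4 = b.0\{b} | 0 has moves --b--▸ u5
  u5 = 0\{b} | 0 has moves stopped
  u6 = 0 has moves stopped
Q's transition system — 5 states:
  v0 = a.(0\{b} | b.0) + 0\{b} | (0 | 0 + b.0) + ((b.(0 + 0))\{b} + (a.b.0 + (0 + 0 + (0 + 0)))) has moves --a--▸ v1, --a--▸ v2, --b--▸ v3
  v1 = 0\{b} | b.0 has moves --b--▸ v3
  v2 = b.0 has moves --b--▸ v4
  v3 = 0\{b} | 0 has moves stopped
  v4 = 0 has moves stopped
Executing bb from P (initial set {u0}):
  [1] b ⇒ {u3, u4}
  [2] b ⇒ {u5}
  — P admits the full trace.
Executing bb from Q (initial set {v0}):
  [1] b ⇒ {v3}
  [2] b ⇒ ∅ (Q stuck)

bb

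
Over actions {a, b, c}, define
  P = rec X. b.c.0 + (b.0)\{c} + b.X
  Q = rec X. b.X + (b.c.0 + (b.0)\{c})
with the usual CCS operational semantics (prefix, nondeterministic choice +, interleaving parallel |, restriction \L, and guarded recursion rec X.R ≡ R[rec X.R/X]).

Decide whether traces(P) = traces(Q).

P's transition system — 4 states:
  p0 = rec X. b.c.0 + (b.0)\{c} + b.X :: —b→ p0, —b→ p1, —b→ p2
  p1 = 0\{c} :: ·
  p2 = c.0 :: —c→ p3
  p3 = 0 :: ·
Q's transition system — 4 states:
  q0 = rec X. b.X + (b.c.0 + (b.0)\{c}) :: —b→ q0, —b→ q1, —b→ q2
  q1 = 0\{c} :: ·
  q2 = c.0 :: —c→ q3
  q3 = 0 :: ·
Coarsest stable partition (strong bisimilarity classes):
  B0 = {p0, q0}
  B1 = {p2, q2}
  B2 = {p1, p3, q1, q3}
p0 ∈ B0, q0 ∈ B0 → same block
Bisimilar ⇒ trace-equivalent.

traces(P) = traces(Q)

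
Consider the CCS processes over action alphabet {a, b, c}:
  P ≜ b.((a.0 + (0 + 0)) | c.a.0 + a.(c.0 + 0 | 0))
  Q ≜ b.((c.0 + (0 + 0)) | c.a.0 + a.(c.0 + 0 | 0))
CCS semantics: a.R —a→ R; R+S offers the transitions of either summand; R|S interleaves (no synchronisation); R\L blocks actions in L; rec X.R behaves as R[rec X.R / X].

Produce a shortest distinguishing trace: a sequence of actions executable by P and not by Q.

baca

LTS(P): 9 reachable states
  s0 = b.((a.0 + (0 + 0)) | c.a.0 + a.(c.0 + 0 | 0)) has moves --b--▸ s1
  s1 = (a.0 + (0 + 0)) | c.a.0 + a.(c.0 + 0 | 0) has moves --a--▸ s2, --a--▸ s3, --c--▸ s4
  s2 = 0 | c.a.0 has moves --c--▸ s5
  s3 = c.0 + 0 | 0 has moves --c--▸ s6
  s4 = (a.0 + (0 + 0)) | a.0 has moves --a--▸ s5, --a--▸ s7
  s5 = 0 | a.0 has moves --a--▸ s8
  s6 = 0 has moves deadlocked
  s7 = (a.0 + (0 + 0)) | 0 has moves --a--▸ s8
  s8 = 0 | 0 has moves deadlocked
LTS(Q): 9 reachable states
  t0 = b.((c.0 + (0 + 0)) | c.a.0 + a.(c.0 + 0 | 0)) has moves --b--▸ t1
  t1 = (c.0 + (0 + 0)) | c.a.0 + a.(c.0 + 0 | 0) has moves --a--▸ t2, --c--▸ t3, --c--▸ t4
  t2 = c.0 + 0 | 0 has moves --c--▸ t5
  t3 = (c.0 + (0 + 0)) | a.0 has moves --a--▸ t6, --c--▸ t7
  t4 = 0 | c.a.0 has moves --c--▸ t7
  t5 = 0 has moves deadlocked
  t6 = (c.0 + (0 + 0)) | 0 has moves --c--▸ t8
  t7 = 0 | a.0 has moves --a--▸ t8
  t8 = 0 | 0 has moves deadlocked
Executing baca from P (initial set {s0}):
  after b @ step 1: {s1}
  after a @ step 2: {s2, s3}
  after c @ step 3: {s5, s6}
  after a @ step 4: {s8}
  ✓ P
Executing baca from Q (initial set {t0}):
  after b @ step 1: {t1}
  after a @ step 2: {t2}
  after c @ step 3: {t5}
  after a @ step 4: ∅ (Q stuck)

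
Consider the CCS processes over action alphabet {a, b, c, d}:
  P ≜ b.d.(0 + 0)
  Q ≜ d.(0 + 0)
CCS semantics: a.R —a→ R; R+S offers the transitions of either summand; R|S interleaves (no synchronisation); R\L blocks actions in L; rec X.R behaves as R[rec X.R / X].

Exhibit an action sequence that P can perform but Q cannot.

Reachable graph of P (3 states):
  s0 = b.d.(0 + 0) ⊢ =b=> s1
  s1 = d.(0 + 0) ⊢ =d=> s2
  s2 = 0 + 0 ⊢ deadlocked
Reachable graph of Q (2 states):
  t0 = d.(0 + 0) ⊢ =d=> t1
  t1 = 0 + 0 ⊢ deadlocked
Run σ = ⟨b⟩ on P: start {s0}
  [1] b ⇒ {s1}
  — P admits the full trace.
Run σ = ⟨b⟩ on Q: start {t0}
  [1] b ⇒ ∅ (Q stuck)

b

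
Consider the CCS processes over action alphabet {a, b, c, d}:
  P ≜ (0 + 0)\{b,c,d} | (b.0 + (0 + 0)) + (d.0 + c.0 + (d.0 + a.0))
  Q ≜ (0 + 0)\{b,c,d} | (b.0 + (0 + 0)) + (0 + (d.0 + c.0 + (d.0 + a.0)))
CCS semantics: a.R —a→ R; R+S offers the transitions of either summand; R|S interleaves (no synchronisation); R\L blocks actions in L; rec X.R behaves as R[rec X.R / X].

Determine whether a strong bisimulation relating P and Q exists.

P's transition system — 3 states:
  s0 = (0 + 0)\{b,c,d} | (b.0 + (0 + 0)) + (d.0 + c.0 + (d.0 + a.0)) :: =a=> s1, =b=> s2, =c=> s1, =d=> s1
  s1 = 0 :: stopped
  s2 = (0 + 0)\{b,c,d} | 0 :: stopped
Q's transition system — 3 states:
  t0 = (0 + 0)\{b,c,d} | (b.0 + (0 + 0)) + (0 + (d.0 + c.0 + (d.0 + a.0))) :: =a=> t1, =b=> t2, =c=> t1, =d=> t1
  t1 = 0 :: stopped
  t2 = (0 + 0)\{b,c,d} | 0 :: stopped
Partition-refinement fixed point:
  B0 = {s0, t0}
  B1 = {s1, s2, t1, t2}
s0 ∈ B0, t0 ∈ B0 → same block

bisimilar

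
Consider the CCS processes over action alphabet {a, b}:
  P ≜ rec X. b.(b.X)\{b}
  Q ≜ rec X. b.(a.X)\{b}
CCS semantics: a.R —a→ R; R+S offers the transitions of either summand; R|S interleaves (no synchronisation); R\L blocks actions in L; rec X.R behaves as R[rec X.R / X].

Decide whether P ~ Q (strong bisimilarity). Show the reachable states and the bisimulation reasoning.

P ≁ Q

Reachable graph of P (2 states):
  p0 = rec X. b.(b.X)\{b} → ··b··> p1
  p1 = (b.(rec X. b.(b.X)\{b}))\{b} → stopped
Reachable graph of Q (3 states):
  q0 = rec X. b.(a.X)\{b} → ··b··> q1
  q1 = (a.(rec X. b.(a.X)\{b}))\{b} → ··a··> q2
  q2 = (rec X. b.(a.X)\{b})\{b} → stopped
Partition-refinement fixed point:
  B0 = {p0}
  B1 = {p1, q2}
  B2 = {q0}
  B3 = {q1}
p0 ∈ B0, q0 ∈ B2 → different blocks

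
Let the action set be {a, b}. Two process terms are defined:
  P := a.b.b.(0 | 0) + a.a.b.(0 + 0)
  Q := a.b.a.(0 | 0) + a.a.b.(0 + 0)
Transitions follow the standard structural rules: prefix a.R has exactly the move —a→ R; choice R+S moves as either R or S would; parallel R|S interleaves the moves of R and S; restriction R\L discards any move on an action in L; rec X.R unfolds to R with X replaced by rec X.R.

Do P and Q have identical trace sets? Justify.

P's transition system — 7 states:
  m0 = a.b.b.(0 | 0) + a.a.b.(0 + 0) ⊢ -a-> m1, -a-> m2
  m1 = a.b.(0 + 0) ⊢ -a-> m3
  m2 = b.b.(0 | 0) ⊢ -b-> m4
  m3 = b.(0 + 0) ⊢ -b-> m5
  m4 = b.(0 | 0) ⊢ -b-> m6
  m5 = 0 + 0 ⊢ deadlocked
  m6 = 0 | 0 ⊢ deadlocked
Q's transition system — 7 states:
  n0 = a.b.a.(0 | 0) + a.a.b.(0 + 0) ⊢ -a-> n1, -a-> n2
  n1 = a.b.(0 + 0) ⊢ -a-> n3
  n2 = b.a.(0 | 0) ⊢ -b-> n4
  n3 = b.(0 + 0) ⊢ -b-> n5
  n4 = a.(0 | 0) ⊢ -a-> n6
  n5 = 0 + 0 ⊢ deadlocked
  n6 = 0 | 0 ⊢ deadlocked
Run σ = ⟨abb⟩ on P: start {m0}
  step 1 (a): {m1, m2}
  step 2 (b): {m4}
  step 3 (b): {m6}
  P completes σ.
Run σ = ⟨abb⟩ on Q: start {n0}
  step 1 (a): {n1, n2}
  step 2 (b): {n4}
  step 3 (b): no successor for Q

traces(P) ≠ traces(Q) — witness ⟨abb⟩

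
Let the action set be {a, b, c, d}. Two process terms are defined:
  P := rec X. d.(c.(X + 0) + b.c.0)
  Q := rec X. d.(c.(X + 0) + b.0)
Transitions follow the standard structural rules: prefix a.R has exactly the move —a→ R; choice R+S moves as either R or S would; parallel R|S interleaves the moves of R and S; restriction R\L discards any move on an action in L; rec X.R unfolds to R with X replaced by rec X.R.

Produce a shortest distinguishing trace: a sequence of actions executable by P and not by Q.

LTS(P): 5 reachable states
  s0 = rec X. d.(c.(X + 0) + b.c.0) :: =d=> s1
  s1 = c.((rec X. d.(c.(X + 0) + b.c.0)) + 0) + b.c.0 :: =b=> s2, =c=> s3
  s2 = c.0 :: =c=> s4
  s3 = (rec X. d.(c.(X + 0) + b.c.0)) + 0 :: =d=> s1
  s4 = 0 :: ·
LTS(Q): 4 reachable states
  t0 = rec X. d.(c.(X + 0) + b.0) :: =d=> t1
  t1 = c.((rec X. d.(c.(X + 0) + b.0)) + 0) + b.0 :: =b=> t2, =c=> t3
  t2 = 0 :: ·
  t3 = (rec X. d.(c.(X + 0) + b.0)) + 0 :: =d=> t1
Executing dbc from P (initial set {s0}):
  after d @ step 1: {s1}
  after b @ step 2: {s2}
  after c @ step 3: {s4}
  ✓ P
Executing dbc from Q (initial set {t0}):
  after d @ step 1: {t1}
  after b @ step 2: {t2}
  after c @ step 3: ∅  — Q cannot continue

dbc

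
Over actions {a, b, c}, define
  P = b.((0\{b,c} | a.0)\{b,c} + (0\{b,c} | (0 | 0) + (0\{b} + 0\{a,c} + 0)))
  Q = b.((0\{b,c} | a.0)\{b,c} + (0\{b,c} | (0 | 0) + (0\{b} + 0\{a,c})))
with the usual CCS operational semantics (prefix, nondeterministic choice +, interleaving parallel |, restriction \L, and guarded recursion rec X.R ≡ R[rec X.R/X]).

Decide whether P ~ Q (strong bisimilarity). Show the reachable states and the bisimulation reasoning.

LTS(P): 3 reachable states
  m0 = b.((0\{b,c} | a.0)\{b,c} + (0\{b,c} | (0 | 0) + (0\{b} + 0\{a,c} + 0))) :: =b=> m1
  m1 = (0\{b,c} | a.0)\{b,c} + (0\{b,c} | (0 | 0) + (0\{b} + 0\{a,c} + 0)) :: =a=> m2
  m2 = (0\{b,c} | 0)\{b,c} :: (no moves)
LTS(Q): 3 reachable states
  n0 = b.((0\{b,c} | a.0)\{b,c} + (0\{b,c} | (0 | 0) + (0\{b} + 0\{a,c}))) :: =b=> n1
  n1 = (0\{b,c} | a.0)\{b,c} + (0\{b,c} | (0 | 0) + (0\{b} + 0\{a,c})) :: =a=> n2
  n2 = (0\{b,c} | 0)\{b,c} :: (no moves)
Coarsest stable partition (strong bisimilarity classes):
  B0 = {m0, n0}
  B1 = {m1, n1}
  B2 = {m2, n2}
m0 ∈ B0, n0 ∈ B0 → same block

P ~ Q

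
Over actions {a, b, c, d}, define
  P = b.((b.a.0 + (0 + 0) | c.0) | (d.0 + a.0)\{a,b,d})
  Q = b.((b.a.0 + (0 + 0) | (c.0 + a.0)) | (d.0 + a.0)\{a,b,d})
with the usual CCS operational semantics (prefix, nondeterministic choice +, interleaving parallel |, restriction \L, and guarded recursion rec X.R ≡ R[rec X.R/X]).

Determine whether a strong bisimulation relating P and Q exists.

Reachable graph of P (5 states):
  u0 = b.((b.a.0 + (0 + 0) | c.0) | (d.0 + a.0)\{a,b,d}) has moves --b--▸ u1
  u1 = (b.a.0 + (0 + 0) | c.0) | (d.0 + a.0)\{a,b,d} has moves --b--▸ u2, --c--▸ u3
  u2 = a.0 | (d.0 + a.0)\{a,b,d} has moves --a--▸ u4
  u3 = (0 + 0) | 0 | (d.0 + a.0)\{a,b,d} has moves deadlocked
  u4 = 0 | (d.0 + a.0)\{a,b,d} has moves deadlocked
Reachable graph of Q (5 states):
  v0 = b.((b.a.0 + (0 + 0) | (c.0 + a.0)) | (d.0 + a.0)\{a,b,d}) has moves --b--▸ v1
  v1 = (b.a.0 + (0 + 0) | (c.0 + a.0)) | (d.0 + a.0)\{a,b,d} has moves --a--▸ v2, --b--▸ v3, --c--▸ v2
  v2 = (0 + 0) | 0 | (d.0 + a.0)\{a,b,d} has moves deadlocked
  v3 = a.0 | (d.0 + a.0)\{a,b,d} has moves --a--▸ v4
  v4 = 0 | (d.0 + a.0)\{a,b,d} has moves deadlocked
Partition-refinement fixed point:
  B0 = {u0}
  B1 = {u1}
  B2 = {u3, u4, v2, v4}
  B3 = {u2, v3}
  B4 = {v0}
  B5 = {v1}
u0 ∈ B0, v0 ∈ B4 → different blocks

P ≁ Q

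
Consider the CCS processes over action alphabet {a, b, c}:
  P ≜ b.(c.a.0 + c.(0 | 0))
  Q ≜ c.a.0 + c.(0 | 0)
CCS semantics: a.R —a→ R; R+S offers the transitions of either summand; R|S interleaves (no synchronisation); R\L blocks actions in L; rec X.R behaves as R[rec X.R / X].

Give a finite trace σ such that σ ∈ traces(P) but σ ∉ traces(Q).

P's transition system — 5 states:
  p0 = b.(c.a.0 + c.(0 | 0)) has moves -b-> p1
  p1 = c.a.0 + c.(0 | 0) has moves -c-> p2, -c-> p3
  p2 = 0 | 0 has moves deadlocked
  p3 = a.0 has moves -a-> p4
  p4 = 0 has moves deadlocked
Q's transition system — 4 states:
  q0 = c.a.0 + c.(0 | 0) has moves -c-> q1, -c-> q2
  q1 = 0 | 0 has moves deadlocked
  q2 = a.0 has moves -a-> q3
  q3 = 0 has moves deadlocked
Run σ = ⟨b⟩ on P: start {p0}
  step 1 (b): {p1}
  — P admits the full trace.
Run σ = ⟨b⟩ on Q: start {q0}
  step 1 (b): ∅  — Q cannot continue

b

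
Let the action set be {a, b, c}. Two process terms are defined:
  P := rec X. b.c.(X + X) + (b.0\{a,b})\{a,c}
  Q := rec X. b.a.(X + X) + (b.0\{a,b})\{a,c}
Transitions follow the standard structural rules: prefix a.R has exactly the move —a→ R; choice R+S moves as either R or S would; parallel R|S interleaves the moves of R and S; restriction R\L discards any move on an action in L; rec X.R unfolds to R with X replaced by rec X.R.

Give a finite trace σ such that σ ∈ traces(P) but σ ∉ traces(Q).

Reachable graph of P (4 states):
  m0 = rec X. b.c.(X + X) + (b.0\{a,b})\{a,c} :: --b--▸ m1, --b--▸ m2
  m1 = 0\{a,b}\{a,c} :: stopped
  m2 = c.((rec X. b.c.(X + X) + (b.0\{a,b})\{a,c}) + (rec X. b.c.(X + X) + (b.0\{a,b})\{a,c})) :: --c--▸ m3
  m3 = (rec X. b.c.(X + X) + (b.0\{a,b})\{a,c}) + (rec X. b.c.(X + X) + (b.0\{a,b})\{a,c}) :: --b--▸ m1, --b--▸ m2
Reachable graph of Q (4 states):
  n0 = rec X. b.a.(X + X) + (b.0\{a,b})\{a,c} :: --b--▸ n1, --b--▸ n2
  n1 = 0\{a,b}\{a,c} :: stopped
  n2 = a.((rec X. b.a.(X + X) + (b.0\{a,b})\{a,c}) + (rec X. b.a.(X + X) + (b.0\{a,b})\{a,c})) :: --a--▸ n3
  n3 = (rec X. b.a.(X + X) + (b.0\{a,b})\{a,c}) + (rec X. b.a.(X + X) + (b.0\{a,b})\{a,c}) :: --b--▸ n1, --b--▸ n2
Run σ = ⟨bc⟩ on P: start {m0}
  after b @ step 1: {m1, m2}
  after c @ step 2: {m3}
  ✓ P
Run σ = ⟨bc⟩ on Q: start {n0}
  after b @ step 1: {n1, n2}
  after c @ step 2: no successor for Q

bc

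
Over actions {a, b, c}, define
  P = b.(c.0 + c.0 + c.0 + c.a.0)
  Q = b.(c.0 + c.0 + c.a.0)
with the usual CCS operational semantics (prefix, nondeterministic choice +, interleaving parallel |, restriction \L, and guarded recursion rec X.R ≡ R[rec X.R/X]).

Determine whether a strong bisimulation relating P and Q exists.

Reachable graph of P (4 states):
  p0 = b.(c.0 + c.0 + c.0 + c.a.0) → --b--▸ p1
  p1 = c.0 + c.0 + c.0 + c.a.0 → --c--▸ p2, --c--▸ p3
  p2 = 0 → ·
  p3 = a.0 → --a--▸ p2
Reachable graph of Q (4 states):
  q0 = b.(c.0 + c.0 + c.a.0) → --b--▸ q1
  q1 = c.0 + c.0 + c.a.0 → --c--▸ q2, --c--▸ q3
  q2 = 0 → ·
  q3 = a.0 → --a--▸ q2
Coarsest stable partition (strong bisimilarity classes):
  B0 = {p0, q0}
  B1 = {p1, q1}
  B2 = {p3, q3}
  B3 = {p2, q2}
p0 ∈ B0, q0 ∈ B0 → same block

YES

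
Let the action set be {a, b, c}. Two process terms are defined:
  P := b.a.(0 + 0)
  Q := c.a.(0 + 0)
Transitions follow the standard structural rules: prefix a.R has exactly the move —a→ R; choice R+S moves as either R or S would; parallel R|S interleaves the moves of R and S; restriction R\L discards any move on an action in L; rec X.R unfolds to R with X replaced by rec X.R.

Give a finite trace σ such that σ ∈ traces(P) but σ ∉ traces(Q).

b

P's transition system — 3 states:
  p0 = b.a.(0 + 0) | --b--▸ p1
  p1 = a.(0 + 0) | --a--▸ p2
  p2 = 0 + 0 | ·
Q's transition system — 3 states:
  q0 = c.a.(0 + 0) | --c--▸ q1
  q1 = a.(0 + 0) | --a--▸ q2
  q2 = 0 + 0 | ·
Executing b from P (initial set {p0}):
  after b @ step 1: {p1}
  — P admits the full trace.
Executing b from Q (initial set {q0}):
  after b @ step 1: ∅  — Q cannot continue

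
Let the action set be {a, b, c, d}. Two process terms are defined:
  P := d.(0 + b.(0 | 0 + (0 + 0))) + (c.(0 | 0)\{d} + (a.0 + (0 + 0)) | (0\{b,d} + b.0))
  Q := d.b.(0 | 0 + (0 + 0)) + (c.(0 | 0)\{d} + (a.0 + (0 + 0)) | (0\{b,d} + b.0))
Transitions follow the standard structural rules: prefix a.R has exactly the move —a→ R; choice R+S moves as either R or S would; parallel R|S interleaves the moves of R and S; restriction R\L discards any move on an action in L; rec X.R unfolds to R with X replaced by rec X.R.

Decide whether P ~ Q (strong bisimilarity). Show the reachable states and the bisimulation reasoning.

bisimilar

P's transition system — 7 states:
  s0 = d.(0 + b.(0 | 0 + (0 + 0))) + (c.(0 | 0)\{d} + (a.0 + (0 + 0)) | (0\{b,d} + b.0)) has moves ··a··> s1, ··b··> s2, ··c··> s3, ··d··> s4
  s1 = 0 | (0\{b,d} + b.0) has moves ··b··> s5
  s2 = (a.0 + (0 + 0)) | 0 has moves ··a··> s5
  s3 = (0 | 0)\{d} has moves ·
  s4 = 0 + b.(0 | 0 + (0 + 0)) has moves ··b··> s6
  s5 = 0 | 0 has moves ·
  s6 = 0 | 0 + (0 + 0) has moves ·
Q's transition system — 7 states:
  t0 = d.b.(0 | 0 + (0 + 0)) + (c.(0 | 0)\{d} + (a.0 + (0 + 0)) | (0\{b,d} + b.0)) has moves ··a··> t1, ··b··> t2, ··c··> t3, ··d··> t4
  t1 = 0 | (0\{b,d} + b.0) has moves ··b··> t5
  t2 = (a.0 + (0 + 0)) | 0 has moves ··a··> t5
  t3 = (0 | 0)\{d} has moves ·
  t4 = b.(0 | 0 + (0 + 0)) has moves ··b··> t6
  t5 = 0 | 0 has moves ·
  t6 = 0 | 0 + (0 + 0) has moves ·
Bisimilarity quotient blocks:
  B0 = {s0, t0}
  B1 = {s1, s4, t1, t4}
  B2 = {s3, s5, s6, t3, t5, t6}
  B3 = {s2, t2}
s0 ∈ B0, t0 ∈ B0 → same block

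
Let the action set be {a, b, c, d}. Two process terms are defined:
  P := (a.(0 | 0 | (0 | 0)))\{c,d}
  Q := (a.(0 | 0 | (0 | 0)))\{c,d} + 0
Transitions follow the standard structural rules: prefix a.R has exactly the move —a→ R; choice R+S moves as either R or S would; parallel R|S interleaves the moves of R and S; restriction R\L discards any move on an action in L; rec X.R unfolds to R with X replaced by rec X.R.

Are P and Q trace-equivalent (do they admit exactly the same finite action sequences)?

LTS(P): 2 reachable states
  s0 = (a.(0 | 0 | (0 | 0)))\{c,d} | ··a··> s1
  s1 = (0 | 0 | (0 | 0))\{c,d} | ·
LTS(Q): 2 reachable states
  t0 = (a.(0 | 0 | (0 | 0)))\{c,d} + 0 | ··a··> t1
  t1 = (0 | 0 | (0 | 0))\{c,d} | ·
Coarsest stable partition (strong bisimilarity classes):
  B0 = {s0, t0}
  B1 = {s1, t1}
s0 ∈ B0, t0 ∈ B0 → same block
Bisimilar ⇒ trace-equivalent.

YES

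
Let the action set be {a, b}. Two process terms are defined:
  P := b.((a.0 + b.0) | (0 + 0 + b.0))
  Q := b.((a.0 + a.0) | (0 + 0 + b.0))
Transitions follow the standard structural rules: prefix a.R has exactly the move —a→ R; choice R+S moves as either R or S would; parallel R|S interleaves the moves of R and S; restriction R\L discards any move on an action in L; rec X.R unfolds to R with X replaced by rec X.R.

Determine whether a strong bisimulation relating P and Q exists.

P's transition system — 5 states:
  s0 = b.((a.0 + b.0) | (0 + 0 + b.0)) → =b=> s1
  s1 = (a.0 + b.0) | (0 + 0 + b.0) → =a=> s2, =b=> s2, =b=> s3
  s2 = 0 | (0 + 0 + b.0) → =b=> s4
  s3 = (a.0 + b.0) | 0 → =a=> s4, =b=> s4
  s4 = 0 | 0 → (no moves)
Q's transition system — 5 states:
  t0 = b.((a.0 + a.0) | (0 + 0 + b.0)) → =b=> t1
  t1 = (a.0 + a.0) | (0 + 0 + b.0) → =a=> t2, =b=> t3
  t2 = 0 | (0 + 0 + b.0) → =b=> t4
  t3 = (a.0 + a.0) | 0 → =a=> t4
  t4 = 0 | 0 → (no moves)
Partition-refinement fixed point:
  B0 = {s0}
  B1 = {s1}
  B2 = {s2, t2}
  B3 = {s4, t4}
  B4 = {s3}
  B5 = {t0}
  B6 = {t1}
  B7 = {t3}
s0 ∈ B0, t0 ∈ B5 → different blocks

NO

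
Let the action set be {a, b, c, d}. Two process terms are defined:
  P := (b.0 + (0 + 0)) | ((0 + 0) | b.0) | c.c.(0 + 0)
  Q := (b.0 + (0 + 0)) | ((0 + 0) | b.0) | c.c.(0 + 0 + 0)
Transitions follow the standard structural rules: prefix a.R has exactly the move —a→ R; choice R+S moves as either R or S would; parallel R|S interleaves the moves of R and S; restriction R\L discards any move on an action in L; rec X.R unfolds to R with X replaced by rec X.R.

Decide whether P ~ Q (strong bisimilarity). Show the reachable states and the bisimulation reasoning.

Reachable graph of P (12 states):
  u0 = (b.0 + (0 + 0)) | ((0 + 0) | b.0) | c.c.(0 + 0) | ··b··> u1, ··b··> u2, ··c··> u3
  u1 = (b.0 + (0 + 0)) | ((0 + 0) | 0) | c.c.(0 + 0) | ··b··> u4, ··c··> u5
  u2 = 0 | ((0 + 0) | b.0) | c.c.(0 + 0) | ··b··> u4, ··c··> u6
  u3 = (b.0 + (0 + 0)) | ((0 + 0) | b.0) | c.(0 + 0) | ··b··> u5, ··b··> u6, ··c··> u7
  u4 = 0 | ((0 + 0) | 0) | c.c.(0 + 0) | ··c··> u8
  u5 = (b.0 + (0 + 0)) | ((0 + 0) | 0) | c.(0 + 0) | ··b··> u8, ··c··> u9
  u6 = 0 | ((0 + 0) | b.0) | c.(0 + 0) | ··b··> u8, ··c··> u10
  u7 = (b.0 + (0 + 0)) | ((0 + 0) | b.0) | (0 + 0) | ··b··> u10, ··b··> u9
  u8 = 0 | ((0 + 0) | 0) | c.(0 + 0) | ··c··> u11
  u9 = (b.0 + (0 + 0)) | ((0 + 0) | 0) | (0 + 0) | ··b··> u11
  u10 = 0 | ((0 + 0) | b.0) | (0 + 0) | ··b··> u11
  u11 = 0 | ((0 + 0) | 0) | (0 + 0) | (no moves)
Reachable graph of Q (12 states):
  v0 = (b.0 + (0 + 0)) | ((0 + 0) | b.0) | c.c.(0 + 0 + 0) | ··b··> v1, ··b··> v2, ··c··> v3
  v1 = (b.0 + (0 + 0)) | ((0 + 0) | 0) | c.c.(0 + 0 + 0) | ··b··> v4, ··c··> v5
  v2 = 0 | ((0 + 0) | b.0) | c.c.(0 + 0 + 0) | ··b··> v4, ··c··> v6
  v3 = (b.0 + (0 + 0)) | ((0 + 0) | b.0) | c.(0 + 0 + 0) | ··b··> v5, ··b··> v6, ··c··> v7
  v4 = 0 | ((0 + 0) | 0) | c.c.(0 + 0 + 0) | ··c··> v8
  v5 = (b.0 + (0 + 0)) | ((0 + 0) | 0) | c.(0 + 0 + 0) | ··b··> v8, ··c··> v9
  v6 = 0 | ((0 + 0) | b.0) | c.(0 + 0 + 0) | ··b··> v8, ··c··> v10
  v7 = (b.0 + (0 + 0)) | ((0 + 0) | b.0) | (0 + 0 + 0) | ··b··> v10, ··b··> v9
  v8 = 0 | ((0 + 0) | 0) | c.(0 + 0 + 0) | ··c··> v11
  v9 = (b.0 + (0 + 0)) | ((0 + 0) | 0) | (0 + 0 + 0) | ··b··> v11
  v10 = 0 | ((0 + 0) | b.0) | (0 + 0 + 0) | ··b··> v11
  v11 = 0 | ((0 + 0) | 0) | (0 + 0 + 0) | (no moves)
Coarsest stable partition (strong bisimilarity classes):
  B0 = {u0, v0}
  B1 = {u1, u2, v1, v2}
  B2 = {u5, u6, v5, v6}
  B3 = {u8, v8}
  B4 = {u11, v11}
  B5 = {u10, u9, v10, v9}
  B6 = {u4, v4}
  B7 = {u3, v3}
  B8 = {u7, v7}
u0 ∈ B0, v0 ∈ B0 → same block

bisimilar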